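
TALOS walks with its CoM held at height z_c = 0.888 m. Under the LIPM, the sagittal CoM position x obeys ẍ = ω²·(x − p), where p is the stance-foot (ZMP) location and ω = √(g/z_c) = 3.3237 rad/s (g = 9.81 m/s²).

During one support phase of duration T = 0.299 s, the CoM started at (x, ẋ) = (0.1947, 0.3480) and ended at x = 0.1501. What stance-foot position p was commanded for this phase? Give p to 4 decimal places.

ωT = 3.3237·0.299 = 0.993786; cosh(ωT) = 1.535808, sinh(ωT) = 1.165636
x(T) = p + (x₀−p)·cosh(ωT) + (ẋ₀/ω)·sinh(ωT) ⇒ p·(1 − cosh) = x(T) − x₀·cosh − (ẋ₀/ω)·sinh
numerator   = 0.1501 − (0.1947)·1.535808 − (0.3480/3.3237)·1.165636 = -0.270967
denominator = 1 − 1.535808 = -0.535808
p = -0.270967 / -0.535808 = 0.5057

p = 0.5057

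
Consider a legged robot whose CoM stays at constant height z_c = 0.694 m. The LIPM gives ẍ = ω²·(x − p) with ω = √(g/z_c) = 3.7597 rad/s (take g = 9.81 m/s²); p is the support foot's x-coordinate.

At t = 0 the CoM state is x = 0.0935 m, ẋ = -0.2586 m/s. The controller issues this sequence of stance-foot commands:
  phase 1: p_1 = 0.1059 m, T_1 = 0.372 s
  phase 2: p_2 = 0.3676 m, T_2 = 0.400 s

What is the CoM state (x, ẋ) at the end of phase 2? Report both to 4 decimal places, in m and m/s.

phase 1: p=0.1059, T=0.372, ωT=1.398608, cosh=2.148251, sinh=1.901310; start (x,ẋ)=(0.093500, -0.258600) → end (x,ẋ)=(-0.051514, -0.644177)
phase 2: p=0.3676, T=0.400, ωT=1.503880, cosh=2.360689, sinh=2.138423; start (x,ẋ)=(-0.051514, -0.644177) → end (x,ẋ)=(-0.988190, -4.890310)

x = -0.9882, ẋ = -4.8903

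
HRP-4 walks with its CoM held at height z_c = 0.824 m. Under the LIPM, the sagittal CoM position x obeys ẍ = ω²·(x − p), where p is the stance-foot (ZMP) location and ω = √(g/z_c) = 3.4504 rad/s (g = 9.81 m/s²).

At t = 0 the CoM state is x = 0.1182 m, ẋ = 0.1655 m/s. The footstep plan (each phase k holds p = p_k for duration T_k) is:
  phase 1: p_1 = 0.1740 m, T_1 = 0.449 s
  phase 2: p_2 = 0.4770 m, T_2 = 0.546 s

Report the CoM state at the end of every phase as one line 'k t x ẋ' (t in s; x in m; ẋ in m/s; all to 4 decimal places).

1 0.4490 0.1445 -0.0256
2 0.9950 -0.6658 -3.7726

phase 1: p=0.1740, T=0.449, ωT=1.549230, cosh=2.460127, sinh=2.247715; start (x,ẋ)=(0.118200, 0.165500) → end (x,ẋ)=(0.144538, -0.025607)
phase 2: p=0.4770, T=0.546, ωT=1.883918, cosh=3.365614, sinh=3.213621; start (x,ẋ)=(0.144538, -0.025607) → end (x,ẋ)=(-0.665790, -3.772618)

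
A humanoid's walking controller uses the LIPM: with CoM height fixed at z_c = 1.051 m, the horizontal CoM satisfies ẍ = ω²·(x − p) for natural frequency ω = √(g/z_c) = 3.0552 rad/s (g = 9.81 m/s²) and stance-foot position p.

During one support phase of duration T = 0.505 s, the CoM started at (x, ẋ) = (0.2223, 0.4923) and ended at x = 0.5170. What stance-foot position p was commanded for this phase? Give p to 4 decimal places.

ωT = 3.0552·0.505 = 1.542876; cosh(ωT) = 2.445895, sinh(ωT) = 2.232130
x(T) = p + (x₀−p)·cosh(ωT) + (ẋ₀/ω)·sinh(ωT) ⇒ p·(1 − cosh) = x(T) − x₀·cosh − (ẋ₀/ω)·sinh
numerator   = 0.5170 − (0.2223)·2.445895 − (0.4923/3.0552)·2.232130 = -0.386397
denominator = 1 − 2.445895 = -1.445895
p = -0.386397 / -1.445895 = 0.2672

p = 0.2672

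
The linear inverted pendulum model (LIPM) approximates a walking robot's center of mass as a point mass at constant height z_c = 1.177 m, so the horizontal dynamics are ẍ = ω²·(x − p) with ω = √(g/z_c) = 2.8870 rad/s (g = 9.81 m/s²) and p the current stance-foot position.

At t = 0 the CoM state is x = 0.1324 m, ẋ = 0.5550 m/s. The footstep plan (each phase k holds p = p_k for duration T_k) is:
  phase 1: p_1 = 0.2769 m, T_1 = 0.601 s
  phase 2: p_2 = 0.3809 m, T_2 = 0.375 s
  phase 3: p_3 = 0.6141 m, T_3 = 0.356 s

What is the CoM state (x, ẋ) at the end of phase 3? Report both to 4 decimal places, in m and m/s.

phase 1: p=0.2769, T=0.601, ωT=1.735087, cosh=2.922903, sinh=2.746518; start (x,ẋ)=(0.132400, 0.555000) → end (x,ẋ)=(0.382534, 0.476442)
phase 2: p=0.3809, T=0.375, ωT=1.082625, cosh=1.645562, sinh=1.306857; start (x,ẋ)=(0.382534, 0.476442) → end (x,ẋ)=(0.599260, 0.790181)
phase 3: p=0.6141, T=0.356, ωT=1.027772, cosh=1.576318, sinh=1.218514; start (x,ẋ)=(0.599260, 0.790181) → end (x,ẋ)=(0.924218, 1.193370)

x = 0.9242, ẋ = 1.1934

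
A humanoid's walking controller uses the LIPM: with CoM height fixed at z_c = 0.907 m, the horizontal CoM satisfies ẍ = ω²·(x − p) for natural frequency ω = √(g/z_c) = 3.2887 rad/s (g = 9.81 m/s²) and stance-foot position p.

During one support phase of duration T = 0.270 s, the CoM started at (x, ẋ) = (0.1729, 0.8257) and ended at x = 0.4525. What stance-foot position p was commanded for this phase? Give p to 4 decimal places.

p = 0.1107

ωT = 3.2887·0.270 = 0.887949; cosh(ωT) = 1.420820, sinh(ωT) = 1.009321
x(T) = p + (x₀−p)·cosh(ωT) + (ẋ₀/ω)·sinh(ωT) ⇒ p·(1 − cosh) = x(T) − x₀·cosh − (ẋ₀/ω)·sinh
numerator   = 0.4525 − (0.1729)·1.420820 − (0.8257/3.2887)·1.009321 = -0.046572
denominator = 1 − 1.420820 = -0.420820
p = -0.046572 / -0.420820 = 0.1107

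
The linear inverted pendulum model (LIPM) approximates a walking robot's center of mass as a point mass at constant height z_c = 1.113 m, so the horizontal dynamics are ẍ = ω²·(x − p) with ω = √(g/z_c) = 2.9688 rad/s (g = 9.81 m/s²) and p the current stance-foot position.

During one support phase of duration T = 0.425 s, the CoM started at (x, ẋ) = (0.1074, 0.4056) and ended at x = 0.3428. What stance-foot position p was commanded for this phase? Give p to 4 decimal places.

p = 0.0925

ωT = 2.9688·0.425 = 1.261740; cosh(ωT) = 1.907361, sinh(ωT) = 1.624200
x(T) = p + (x₀−p)·cosh(ωT) + (ẋ₀/ω)·sinh(ωT) ⇒ p·(1 − cosh) = x(T) − x₀·cosh − (ẋ₀/ω)·sinh
numerator   = 0.3428 − (0.1074)·1.907361 − (0.4056/2.9688)·1.624200 = -0.083950
denominator = 1 − 1.907361 = -0.907361
p = -0.083950 / -0.907361 = 0.0925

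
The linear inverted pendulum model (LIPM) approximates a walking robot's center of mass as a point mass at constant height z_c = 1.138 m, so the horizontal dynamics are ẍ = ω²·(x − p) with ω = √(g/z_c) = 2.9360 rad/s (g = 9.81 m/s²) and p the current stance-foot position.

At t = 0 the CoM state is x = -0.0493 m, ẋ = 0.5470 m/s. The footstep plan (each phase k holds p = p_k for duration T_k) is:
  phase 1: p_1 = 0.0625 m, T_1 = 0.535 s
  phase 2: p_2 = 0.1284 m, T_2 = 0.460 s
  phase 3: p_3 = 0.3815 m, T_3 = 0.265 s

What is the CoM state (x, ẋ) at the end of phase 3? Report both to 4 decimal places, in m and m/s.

phase 1: p=0.0625, T=0.535, ωT=1.570760, cosh=2.509095, sinh=2.301208; start (x,ẋ)=(-0.049300, 0.547000) → end (x,ẋ)=(0.210716, 0.617115)
phase 2: p=0.1284, T=0.460, ωT=1.350560, cosh=2.059341, sinh=1.800246; start (x,ẋ)=(0.210716, 0.617115) → end (x,ẋ)=(0.676310, 1.705936)
phase 3: p=0.3815, T=0.265, ωT=0.778040, cosh=1.318253, sinh=0.858948; start (x,ẋ)=(0.676310, 1.705936) → end (x,ẋ)=(1.269217, 2.992327)

x = 1.2692, ẋ = 2.9923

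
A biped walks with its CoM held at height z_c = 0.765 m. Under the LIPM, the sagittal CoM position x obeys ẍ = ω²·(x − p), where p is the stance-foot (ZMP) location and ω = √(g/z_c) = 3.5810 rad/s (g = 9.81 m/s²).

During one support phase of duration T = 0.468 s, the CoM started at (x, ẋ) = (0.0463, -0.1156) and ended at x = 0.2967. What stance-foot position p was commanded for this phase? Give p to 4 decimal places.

ωT = 3.5810·0.468 = 1.675908; cosh(ωT) = 2.765392, sinh(ωT) = 2.578253
x(T) = p + (x₀−p)·cosh(ωT) + (ẋ₀/ω)·sinh(ωT) ⇒ p·(1 − cosh) = x(T) − x₀·cosh − (ẋ₀/ω)·sinh
numerator   = 0.2967 − (0.0463)·2.765392 − (-0.1156/3.5810)·2.578253 = 0.251892
denominator = 1 − 2.765392 = -1.765392
p = 0.251892 / -1.765392 = -0.1427

p = -0.1427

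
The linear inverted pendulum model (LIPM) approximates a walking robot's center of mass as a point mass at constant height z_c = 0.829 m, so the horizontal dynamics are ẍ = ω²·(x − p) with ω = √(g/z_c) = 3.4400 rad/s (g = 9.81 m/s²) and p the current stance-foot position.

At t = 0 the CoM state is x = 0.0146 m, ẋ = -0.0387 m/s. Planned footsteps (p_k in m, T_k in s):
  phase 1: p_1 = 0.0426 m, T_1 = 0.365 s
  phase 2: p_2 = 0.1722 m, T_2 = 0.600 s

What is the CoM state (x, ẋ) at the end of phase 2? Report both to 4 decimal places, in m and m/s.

phase 1: p=0.0426, T=0.365, ωT=1.255600, cosh=1.897424, sinh=1.612519; start (x,ẋ)=(0.014600, -0.038700) → end (x,ẋ)=(-0.028669, -0.228748)
phase 2: p=0.1722, T=0.600, ωT=2.064000, cosh=4.002181, sinh=3.875236; start (x,ẋ)=(-0.028669, -0.228748) → end (x,ẋ)=(-0.889403, -3.593235)

x = -0.8894, ẋ = -3.5932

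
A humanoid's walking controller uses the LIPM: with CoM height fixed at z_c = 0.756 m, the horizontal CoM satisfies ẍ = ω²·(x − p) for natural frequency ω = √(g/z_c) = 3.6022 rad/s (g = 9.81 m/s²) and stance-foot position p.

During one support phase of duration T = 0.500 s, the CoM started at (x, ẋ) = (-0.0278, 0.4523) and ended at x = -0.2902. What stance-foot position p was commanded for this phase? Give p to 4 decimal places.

ωT = 3.6022·0.500 = 1.801100; cosh(ωT) = 3.110711, sinh(ωT) = 2.945594
x(T) = p + (x₀−p)·cosh(ωT) + (ẋ₀/ω)·sinh(ωT) ⇒ p·(1 − cosh) = x(T) − x₀·cosh − (ẋ₀/ω)·sinh
numerator   = -0.2902 − (-0.0278)·3.110711 − (0.4523/3.6022)·2.945594 = -0.573577
denominator = 1 − 3.110711 = -2.110711
p = -0.573577 / -2.110711 = 0.2717

p = 0.2717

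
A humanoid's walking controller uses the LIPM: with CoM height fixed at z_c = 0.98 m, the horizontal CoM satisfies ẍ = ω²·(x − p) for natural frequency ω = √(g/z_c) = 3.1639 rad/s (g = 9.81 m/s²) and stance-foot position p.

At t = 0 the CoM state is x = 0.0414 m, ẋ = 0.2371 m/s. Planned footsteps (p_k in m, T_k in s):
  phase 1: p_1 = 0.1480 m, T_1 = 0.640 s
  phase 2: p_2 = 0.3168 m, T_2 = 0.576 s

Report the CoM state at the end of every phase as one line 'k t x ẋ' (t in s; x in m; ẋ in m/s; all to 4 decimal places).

1 0.6400 0.0161 -0.3415
2 1.2160 -0.9629 -3.9501

phase 1: p=0.1480, T=0.640, ωT=2.024896, cosh=3.853665, sinh=3.721658; start (x,ẋ)=(0.041400, 0.237100) → end (x,ẋ)=(0.016097, -0.341506)
phase 2: p=0.3168, T=0.576, ωT=1.822406, cosh=3.174182, sinh=3.012546; start (x,ẋ)=(0.016097, -0.341506) → end (x,ẋ)=(-0.962855, -3.950119)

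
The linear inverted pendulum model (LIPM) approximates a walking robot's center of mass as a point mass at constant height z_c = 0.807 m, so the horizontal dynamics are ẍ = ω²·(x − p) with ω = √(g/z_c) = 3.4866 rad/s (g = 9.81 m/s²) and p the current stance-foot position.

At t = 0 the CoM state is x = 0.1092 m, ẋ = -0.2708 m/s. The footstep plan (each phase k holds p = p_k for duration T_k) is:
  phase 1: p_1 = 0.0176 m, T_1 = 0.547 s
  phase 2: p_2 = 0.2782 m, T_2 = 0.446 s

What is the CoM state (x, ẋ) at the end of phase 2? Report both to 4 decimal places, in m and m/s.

phase 1: p=0.0176, T=0.547, ωT=1.907170, cosh=3.441253, sinh=3.292753; start (x,ẋ)=(0.109200, -0.270800) → end (x,ẋ)=(0.077075, 0.119724)
phase 2: p=0.2782, T=0.446, ωT=1.555024, cosh=2.473191, sinh=2.262007; start (x,ẋ)=(0.077075, 0.119724) → end (x,ẋ)=(-0.141548, -1.290119)

x = -0.1415, ẋ = -1.2901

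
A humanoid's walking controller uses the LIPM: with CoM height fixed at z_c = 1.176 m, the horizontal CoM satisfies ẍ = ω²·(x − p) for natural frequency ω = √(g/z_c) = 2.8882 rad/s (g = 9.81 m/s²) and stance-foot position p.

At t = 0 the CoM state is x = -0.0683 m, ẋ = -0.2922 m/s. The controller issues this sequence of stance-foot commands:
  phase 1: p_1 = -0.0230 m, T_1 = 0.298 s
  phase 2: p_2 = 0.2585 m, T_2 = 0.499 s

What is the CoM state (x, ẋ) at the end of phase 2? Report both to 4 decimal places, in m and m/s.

phase 1: p=-0.0230, T=0.298, ωT=0.860684, cosh=1.393825, sinh=0.970952; start (x,ẋ)=(-0.068300, -0.292200) → end (x,ẋ)=(-0.184372, -0.534311)
phase 2: p=0.2585, T=0.499, ωT=1.441212, cosh=2.231227, sinh=1.994586; start (x,ẋ)=(-0.184372, -0.534311) → end (x,ẋ)=(-1.098641, -3.743448)

x = -1.0986, ẋ = -3.7434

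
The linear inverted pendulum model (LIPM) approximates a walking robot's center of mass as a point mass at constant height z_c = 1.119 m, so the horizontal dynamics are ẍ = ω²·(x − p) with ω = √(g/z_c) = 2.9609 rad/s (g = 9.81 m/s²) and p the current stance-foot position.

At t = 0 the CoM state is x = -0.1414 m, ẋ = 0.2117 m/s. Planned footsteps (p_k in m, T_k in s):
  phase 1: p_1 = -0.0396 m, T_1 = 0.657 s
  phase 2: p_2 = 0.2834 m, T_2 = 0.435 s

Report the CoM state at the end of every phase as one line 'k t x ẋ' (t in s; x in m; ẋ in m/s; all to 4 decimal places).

phase 1: p=-0.0396, T=0.657, ωT=1.945311, cosh=3.569376, sinh=3.426433; start (x,ẋ)=(-0.141400, 0.211700) → end (x,ẋ)=(-0.157978, -0.277157)
phase 2: p=0.2834, T=0.435, ωT=1.287991, cosh=1.950661, sinh=1.674837; start (x,ẋ)=(-0.157978, -0.277157) → end (x,ẋ)=(-0.734352, -2.729442)

1 0.6570 -0.1580 -0.2772
2 1.0920 -0.7344 -2.7294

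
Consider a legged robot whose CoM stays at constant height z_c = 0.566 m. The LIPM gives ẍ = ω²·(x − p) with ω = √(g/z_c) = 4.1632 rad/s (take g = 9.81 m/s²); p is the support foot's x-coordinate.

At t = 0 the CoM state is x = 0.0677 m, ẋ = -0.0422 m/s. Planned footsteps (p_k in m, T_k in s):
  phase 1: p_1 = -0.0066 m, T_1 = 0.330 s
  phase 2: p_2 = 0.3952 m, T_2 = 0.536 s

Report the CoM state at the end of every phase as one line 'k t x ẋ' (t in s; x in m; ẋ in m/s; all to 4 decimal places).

1 0.3300 0.1308 0.4832
2 0.8660 -0.3159 -2.7904

phase 1: p=-0.0066, T=0.330, ωT=1.373856, cosh=2.101842, sinh=1.848713; start (x,ẋ)=(0.067700, -0.042200) → end (x,ẋ)=(0.130827, 0.483157)
phase 2: p=0.3952, T=0.536, ωT=2.231475, cosh=4.710483, sinh=4.603113; start (x,ẋ)=(0.130827, 0.483157) → end (x,ẋ)=(-0.315912, -2.790448)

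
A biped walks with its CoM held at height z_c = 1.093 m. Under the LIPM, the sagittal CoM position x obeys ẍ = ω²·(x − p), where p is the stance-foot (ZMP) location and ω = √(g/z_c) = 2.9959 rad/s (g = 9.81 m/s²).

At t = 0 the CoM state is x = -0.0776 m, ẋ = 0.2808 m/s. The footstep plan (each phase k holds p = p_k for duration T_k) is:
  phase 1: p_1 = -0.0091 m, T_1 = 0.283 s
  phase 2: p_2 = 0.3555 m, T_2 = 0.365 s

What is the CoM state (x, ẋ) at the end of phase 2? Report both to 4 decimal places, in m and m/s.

phase 1: p=-0.0091, T=0.283, ωT=0.847840, cosh=1.381469, sinh=0.953129; start (x,ẋ)=(-0.077600, 0.280800) → end (x,ẋ)=(-0.014396, 0.192316)
phase 2: p=0.3555, T=0.365, ωT=1.093503, cosh=1.659877, sinh=1.324836; start (x,ẋ)=(-0.014396, 0.192316) → end (x,ẋ)=(-0.173436, -1.148923)

x = -0.1734, ẋ = -1.1489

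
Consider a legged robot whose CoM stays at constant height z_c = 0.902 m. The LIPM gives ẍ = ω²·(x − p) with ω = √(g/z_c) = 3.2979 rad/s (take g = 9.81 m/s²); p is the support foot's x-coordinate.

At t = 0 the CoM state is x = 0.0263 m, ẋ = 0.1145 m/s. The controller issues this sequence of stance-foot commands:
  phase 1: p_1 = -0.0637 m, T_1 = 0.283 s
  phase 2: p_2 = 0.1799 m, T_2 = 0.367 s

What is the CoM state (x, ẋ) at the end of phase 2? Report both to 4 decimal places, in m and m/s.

x = 0.2702, ẋ = 0.5159

phase 1: p=-0.0637, T=0.283, ωT=0.933306, cosh=1.468076, sinh=1.074825; start (x,ẋ)=(0.026300, 0.114500) → end (x,ẋ)=(0.105744, 0.487115)
phase 2: p=0.1799, T=0.367, ωT=1.210329, cosh=1.826344, sinh=1.528245; start (x,ẋ)=(0.105744, 0.487115) → end (x,ẋ)=(0.270194, 0.515892)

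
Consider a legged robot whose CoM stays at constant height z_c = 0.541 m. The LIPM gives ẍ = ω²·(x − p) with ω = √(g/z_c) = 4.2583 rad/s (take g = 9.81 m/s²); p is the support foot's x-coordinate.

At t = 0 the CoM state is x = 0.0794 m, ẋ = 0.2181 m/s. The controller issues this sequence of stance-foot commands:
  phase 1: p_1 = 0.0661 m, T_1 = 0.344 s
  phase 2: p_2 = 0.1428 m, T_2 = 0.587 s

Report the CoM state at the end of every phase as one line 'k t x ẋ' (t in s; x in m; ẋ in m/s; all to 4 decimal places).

phase 1: p=0.0661, T=0.344, ωT=1.464855, cosh=2.279014, sinh=2.047903; start (x,ẋ)=(0.079400, 0.218100) → end (x,ẋ)=(0.201300, 0.613037)
phase 2: p=0.1428, T=0.587, ωT=2.499622, cosh=6.130004, sinh=6.047888; start (x,ẋ)=(0.201300, 0.613037) → end (x,ẋ)=(1.372073, 5.264499)

1 0.3440 0.2013 0.6130
2 0.9310 1.3721 5.2645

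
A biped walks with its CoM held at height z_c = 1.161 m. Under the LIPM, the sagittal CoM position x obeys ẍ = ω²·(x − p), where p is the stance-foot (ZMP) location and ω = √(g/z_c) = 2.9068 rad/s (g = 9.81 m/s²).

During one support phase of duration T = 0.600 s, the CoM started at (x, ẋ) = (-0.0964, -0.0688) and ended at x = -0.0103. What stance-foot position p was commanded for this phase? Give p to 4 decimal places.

p = -0.1743

ωT = 2.9068·0.600 = 1.744080; cosh(ωT) = 2.947721, sinh(ωT) = 2.772915
x(T) = p + (x₀−p)·cosh(ωT) + (ẋ₀/ω)·sinh(ωT) ⇒ p·(1 − cosh) = x(T) − x₀·cosh − (ẋ₀/ω)·sinh
numerator   = -0.0103 − (-0.0964)·2.947721 − (-0.0688/2.9068)·2.772915 = 0.339491
denominator = 1 − 2.947721 = -1.947721
p = 0.339491 / -1.947721 = -0.1743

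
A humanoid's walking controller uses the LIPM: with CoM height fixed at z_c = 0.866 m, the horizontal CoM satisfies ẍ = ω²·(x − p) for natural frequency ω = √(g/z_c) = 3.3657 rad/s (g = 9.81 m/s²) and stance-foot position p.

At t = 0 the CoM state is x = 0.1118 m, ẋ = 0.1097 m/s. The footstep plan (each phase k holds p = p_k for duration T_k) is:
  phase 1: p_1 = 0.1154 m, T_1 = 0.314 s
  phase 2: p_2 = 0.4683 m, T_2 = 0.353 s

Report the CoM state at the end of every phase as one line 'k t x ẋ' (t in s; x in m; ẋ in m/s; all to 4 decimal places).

1 0.3140 0.1508 0.1616
2 0.6670 -0.0295 -1.3004

phase 1: p=0.1154, T=0.314, ωT=1.056830, cosh=1.612395, sinh=1.264840; start (x,ẋ)=(0.111800, 0.109700) → end (x,ẋ)=(0.150821, 0.161554)
phase 2: p=0.4683, T=0.353, ωT=1.188092, cosh=1.792809, sinh=1.488007; start (x,ẋ)=(0.150821, 0.161554) → end (x,ẋ)=(-0.029455, -1.300358)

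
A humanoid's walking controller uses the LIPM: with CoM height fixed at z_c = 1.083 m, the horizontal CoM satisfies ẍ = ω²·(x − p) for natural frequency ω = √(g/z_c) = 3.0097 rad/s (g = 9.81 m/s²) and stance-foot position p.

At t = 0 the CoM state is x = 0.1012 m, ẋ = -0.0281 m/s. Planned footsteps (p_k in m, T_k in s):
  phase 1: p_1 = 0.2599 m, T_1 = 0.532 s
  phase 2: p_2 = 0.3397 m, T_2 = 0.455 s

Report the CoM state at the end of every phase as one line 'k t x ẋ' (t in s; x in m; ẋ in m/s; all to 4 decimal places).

1 0.5320 -0.1718 -1.2086
2 0.9870 -1.4698 -5.3620

phase 1: p=0.2599, T=0.532, ωT=1.601160, cosh=2.580223, sinh=2.378560; start (x,ẋ)=(0.101200, -0.028100) → end (x,ẋ)=(-0.171789, -1.208598)
phase 2: p=0.3397, T=0.455, ωT=1.369414, cosh=2.093650, sinh=1.839394; start (x,ẋ)=(-0.171789, -1.208598) → end (x,ẋ)=(-1.469819, -5.361995)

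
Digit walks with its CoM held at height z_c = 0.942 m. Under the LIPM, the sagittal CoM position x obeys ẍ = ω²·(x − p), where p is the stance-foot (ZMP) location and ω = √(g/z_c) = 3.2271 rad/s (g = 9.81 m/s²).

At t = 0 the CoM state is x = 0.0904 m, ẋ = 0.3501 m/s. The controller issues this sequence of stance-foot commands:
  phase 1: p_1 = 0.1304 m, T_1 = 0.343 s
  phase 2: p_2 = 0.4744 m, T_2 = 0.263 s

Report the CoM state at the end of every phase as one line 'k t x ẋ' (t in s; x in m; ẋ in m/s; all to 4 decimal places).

phase 1: p=0.1304, T=0.343, ωT=1.106895, cosh=1.677768, sinh=1.347184; start (x,ẋ)=(0.090400, 0.350100) → end (x,ẋ)=(0.209442, 0.413487)
phase 2: p=0.4744, T=0.263, ωT=0.848727, cosh=1.382315, sinh=0.954356; start (x,ẋ)=(0.209442, 0.413487) → end (x,ẋ)=(0.230426, -0.244450)

1 0.3430 0.2094 0.4135
2 0.6060 0.2304 -0.2444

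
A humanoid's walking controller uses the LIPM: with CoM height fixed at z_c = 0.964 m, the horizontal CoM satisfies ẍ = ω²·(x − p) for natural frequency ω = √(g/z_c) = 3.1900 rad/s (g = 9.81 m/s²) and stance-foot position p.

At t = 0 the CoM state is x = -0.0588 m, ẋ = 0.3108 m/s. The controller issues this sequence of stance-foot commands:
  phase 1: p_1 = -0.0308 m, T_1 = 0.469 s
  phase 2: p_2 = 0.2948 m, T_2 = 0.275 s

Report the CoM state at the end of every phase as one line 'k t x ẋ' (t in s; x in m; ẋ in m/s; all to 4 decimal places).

phase 1: p=-0.0308, T=0.469, ωT=1.496110, cosh=2.344144, sinh=2.120145; start (x,ẋ)=(-0.058800, 0.310800) → end (x,ẋ)=(0.110129, 0.539189)
phase 2: p=0.2948, T=0.275, ωT=0.877250, cosh=1.410102, sinh=0.994177; start (x,ẋ)=(0.110129, 0.539189) → end (x,ẋ)=(0.202435, 0.174640)

1 0.4690 0.1101 0.5392
2 0.7440 0.2024 0.1746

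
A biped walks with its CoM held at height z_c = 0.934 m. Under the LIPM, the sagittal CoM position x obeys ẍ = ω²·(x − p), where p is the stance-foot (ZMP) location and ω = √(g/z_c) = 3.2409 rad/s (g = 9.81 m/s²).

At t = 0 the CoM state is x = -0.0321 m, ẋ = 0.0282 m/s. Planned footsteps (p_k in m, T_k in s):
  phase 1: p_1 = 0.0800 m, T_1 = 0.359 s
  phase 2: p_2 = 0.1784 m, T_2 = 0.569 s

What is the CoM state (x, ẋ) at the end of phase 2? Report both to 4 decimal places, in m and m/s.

x = -1.1897, ẋ = -4.3641

phase 1: p=0.0800, T=0.359, ωT=1.163483, cosh=1.756730, sinh=1.444334; start (x,ẋ)=(-0.032100, 0.028200) → end (x,ẋ)=(-0.104362, -0.475194)
phase 2: p=0.1784, T=0.569, ωT=1.844072, cosh=3.240201, sinh=3.082029; start (x,ẋ)=(-0.104362, -0.475194) → end (x,ẋ)=(-1.189705, -4.364104)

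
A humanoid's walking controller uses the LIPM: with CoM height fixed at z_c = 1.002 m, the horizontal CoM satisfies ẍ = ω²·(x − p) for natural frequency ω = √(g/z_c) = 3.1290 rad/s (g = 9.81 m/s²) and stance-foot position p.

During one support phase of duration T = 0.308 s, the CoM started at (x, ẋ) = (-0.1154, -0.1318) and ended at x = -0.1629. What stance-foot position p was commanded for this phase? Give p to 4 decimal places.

p = -0.1148

ωT = 3.1290·0.308 = 0.963732; cosh(ωT) = 1.501464, sinh(ωT) = 1.119997
x(T) = p + (x₀−p)·cosh(ωT) + (ẋ₀/ω)·sinh(ωT) ⇒ p·(1 − cosh) = x(T) − x₀·cosh − (ẋ₀/ω)·sinh
numerator   = -0.1629 − (-0.1154)·1.501464 − (-0.1318/3.1290)·1.119997 = 0.057546
denominator = 1 − 1.501464 = -0.501464
p = 0.057546 / -0.501464 = -0.1148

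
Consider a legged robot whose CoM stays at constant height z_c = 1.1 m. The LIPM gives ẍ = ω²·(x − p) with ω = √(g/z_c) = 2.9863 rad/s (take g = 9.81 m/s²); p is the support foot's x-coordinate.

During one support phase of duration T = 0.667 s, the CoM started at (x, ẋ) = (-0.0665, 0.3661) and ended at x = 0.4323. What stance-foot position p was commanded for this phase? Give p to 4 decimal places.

ωT = 2.9863·0.667 = 1.991862; cosh(ωT) = 3.732805, sinh(ωT) = 3.596364
x(T) = p + (x₀−p)·cosh(ωT) + (ẋ₀/ω)·sinh(ωT) ⇒ p·(1 − cosh) = x(T) − x₀·cosh − (ẋ₀/ω)·sinh
numerator   = 0.4323 − (-0.0665)·3.732805 − (0.3661/2.9863)·3.596364 = 0.239642
denominator = 1 − 3.732805 = -2.732805
p = 0.239642 / -2.732805 = -0.0877

p = -0.0877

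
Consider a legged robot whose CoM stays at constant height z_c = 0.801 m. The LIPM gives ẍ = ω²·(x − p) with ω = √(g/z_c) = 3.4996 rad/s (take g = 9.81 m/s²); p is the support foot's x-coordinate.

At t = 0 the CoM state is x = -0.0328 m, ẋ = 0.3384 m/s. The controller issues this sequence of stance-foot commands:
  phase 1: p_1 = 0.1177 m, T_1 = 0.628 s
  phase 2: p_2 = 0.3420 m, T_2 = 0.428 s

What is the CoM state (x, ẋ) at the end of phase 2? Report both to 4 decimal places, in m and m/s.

phase 1: p=0.1177, T=0.628, ωT=2.197749, cosh=4.557886, sinh=4.446833; start (x,ẋ)=(-0.032800, 0.338400) → end (x,ẋ)=(-0.138267, -0.799713)
phase 2: p=0.3420, T=0.428, ωT=1.497829, cosh=2.347792, sinh=2.124177; start (x,ẋ)=(-0.138267, -0.799713) → end (x,ẋ)=(-1.270976, -5.447758)

x = -1.2710, ẋ = -5.4478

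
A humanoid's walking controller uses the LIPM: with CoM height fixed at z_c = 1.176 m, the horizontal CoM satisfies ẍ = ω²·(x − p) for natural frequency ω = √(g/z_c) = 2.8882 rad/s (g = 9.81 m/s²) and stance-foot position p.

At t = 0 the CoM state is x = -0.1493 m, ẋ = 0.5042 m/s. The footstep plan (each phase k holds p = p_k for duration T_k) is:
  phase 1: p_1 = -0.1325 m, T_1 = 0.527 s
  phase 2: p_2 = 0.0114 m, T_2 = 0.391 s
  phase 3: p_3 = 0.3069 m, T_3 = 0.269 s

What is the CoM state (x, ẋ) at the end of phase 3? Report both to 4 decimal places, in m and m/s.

x = 1.8514, ẋ = 4.9329

phase 1: p=-0.1325, T=0.527, ωT=1.522081, cosh=2.400004, sinh=2.181747; start (x,ẋ)=(-0.149300, 0.504200) → end (x,ẋ)=(0.208053, 1.104220)
phase 2: p=0.0114, T=0.391, ωT=1.129286, cosh=1.708356, sinh=1.385092; start (x,ẋ)=(0.208053, 1.104220) → end (x,ẋ)=(0.876903, 2.673095)
phase 3: p=0.3069, T=0.269, ωT=0.776926, cosh=1.317297, sinh=0.857479; start (x,ẋ)=(0.876903, 2.673095) → end (x,ẋ)=(1.851380, 4.932913)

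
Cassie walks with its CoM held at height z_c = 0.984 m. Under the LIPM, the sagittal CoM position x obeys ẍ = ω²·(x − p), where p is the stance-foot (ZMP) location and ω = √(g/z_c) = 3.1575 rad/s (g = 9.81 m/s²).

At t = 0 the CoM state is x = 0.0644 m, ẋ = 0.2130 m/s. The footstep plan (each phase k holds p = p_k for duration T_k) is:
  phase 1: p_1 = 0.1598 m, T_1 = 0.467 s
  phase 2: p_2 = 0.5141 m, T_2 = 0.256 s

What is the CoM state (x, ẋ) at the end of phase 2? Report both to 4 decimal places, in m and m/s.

phase 1: p=0.1598, T=0.467, ωT=1.474553, cosh=2.298981, sinh=2.070100; start (x,ẋ)=(0.064400, 0.213000) → end (x,ẋ)=(0.080123, -0.133884)
phase 2: p=0.5141, T=0.256, ωT=0.808320, cosh=1.344870, sinh=0.899264; start (x,ẋ)=(0.080123, -0.133884) → end (x,ẋ)=(-0.107673, -1.412303)

x = -0.1077, ẋ = -1.4123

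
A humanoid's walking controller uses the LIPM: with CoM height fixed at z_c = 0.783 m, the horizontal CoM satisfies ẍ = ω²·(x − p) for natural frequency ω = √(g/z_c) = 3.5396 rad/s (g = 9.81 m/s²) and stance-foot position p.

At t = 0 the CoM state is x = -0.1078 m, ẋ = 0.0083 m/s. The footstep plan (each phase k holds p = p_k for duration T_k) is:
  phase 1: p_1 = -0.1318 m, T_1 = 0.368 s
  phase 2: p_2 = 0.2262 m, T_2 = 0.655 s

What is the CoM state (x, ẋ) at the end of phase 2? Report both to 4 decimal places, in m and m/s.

phase 1: p=-0.1318, T=0.368, ωT=1.302573, cosh=1.975290, sinh=1.703459; start (x,ẋ)=(-0.107800, 0.008300) → end (x,ẋ)=(-0.080399, 0.161104)
phase 2: p=0.2262, T=0.655, ωT=2.318438, cosh=5.129110, sinh=5.030683; start (x,ẋ)=(-0.080399, 0.161104) → end (x,ẋ)=(-1.117407, -4.633158)

x = -1.1174, ẋ = -4.6332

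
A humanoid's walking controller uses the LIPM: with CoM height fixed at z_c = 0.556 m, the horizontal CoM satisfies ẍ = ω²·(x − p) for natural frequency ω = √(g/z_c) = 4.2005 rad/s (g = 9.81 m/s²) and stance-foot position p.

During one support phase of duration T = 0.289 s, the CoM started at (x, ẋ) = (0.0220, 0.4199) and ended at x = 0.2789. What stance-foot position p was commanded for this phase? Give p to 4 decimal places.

ωT = 4.2005·0.289 = 1.213944; cosh(ωT) = 1.831881, sinh(ωT) = 1.534858
x(T) = p + (x₀−p)·cosh(ωT) + (ẋ₀/ω)·sinh(ωT) ⇒ p·(1 − cosh) = x(T) − x₀·cosh − (ẋ₀/ω)·sinh
numerator   = 0.2789 − (0.0220)·1.831881 − (0.4199/4.2005)·1.534858 = 0.085168
denominator = 1 − 1.831881 = -0.831881
p = 0.085168 / -0.831881 = -0.1024

p = -0.1024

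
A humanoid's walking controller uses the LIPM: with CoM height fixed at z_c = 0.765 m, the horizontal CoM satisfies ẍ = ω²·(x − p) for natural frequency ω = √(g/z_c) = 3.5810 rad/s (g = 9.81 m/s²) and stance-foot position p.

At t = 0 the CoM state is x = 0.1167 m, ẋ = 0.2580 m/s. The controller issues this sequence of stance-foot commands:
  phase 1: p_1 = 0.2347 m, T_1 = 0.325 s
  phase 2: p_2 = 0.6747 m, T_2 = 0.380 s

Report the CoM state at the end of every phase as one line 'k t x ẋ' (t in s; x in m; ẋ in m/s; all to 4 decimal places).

1 0.3250 0.1315 -0.1572
2 0.7050 -0.5340 -3.8699

phase 1: p=0.2347, T=0.325, ωT=1.163825, cosh=1.757224, sinh=1.444934; start (x,ẋ)=(0.116700, 0.258000) → end (x,ẋ)=(0.131451, -0.157205)
phase 2: p=0.6747, T=0.380, ωT=1.360780, cosh=2.077847, sinh=1.821386; start (x,ẋ)=(0.131451, -0.157205) → end (x,ẋ)=(-0.534047, -3.869929)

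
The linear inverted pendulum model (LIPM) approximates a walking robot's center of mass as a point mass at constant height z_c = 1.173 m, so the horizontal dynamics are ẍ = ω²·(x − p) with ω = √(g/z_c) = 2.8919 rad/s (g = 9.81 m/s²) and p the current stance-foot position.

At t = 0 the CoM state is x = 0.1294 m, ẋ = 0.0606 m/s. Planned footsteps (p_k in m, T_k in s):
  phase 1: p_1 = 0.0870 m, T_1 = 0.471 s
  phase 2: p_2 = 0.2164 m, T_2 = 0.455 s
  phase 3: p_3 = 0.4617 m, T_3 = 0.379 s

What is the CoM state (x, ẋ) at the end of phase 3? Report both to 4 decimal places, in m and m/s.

x = 0.7060, ẋ = 0.9758

phase 1: p=0.0870, T=0.471, ωT=1.362085, cosh=2.080226, sinh=1.824099; start (x,ẋ)=(0.129400, 0.060600) → end (x,ẋ)=(0.213426, 0.349726)
phase 2: p=0.2164, T=0.455, ωT=1.315815, cosh=1.998021, sinh=1.729765; start (x,ẋ)=(0.213426, 0.349726) → end (x,ẋ)=(0.419643, 0.683882)
phase 3: p=0.4617, T=0.379, ωT=1.096030, cosh=1.663229, sinh=1.329034; start (x,ẋ)=(0.419643, 0.683882) → end (x,ẋ)=(0.706043, 0.975811)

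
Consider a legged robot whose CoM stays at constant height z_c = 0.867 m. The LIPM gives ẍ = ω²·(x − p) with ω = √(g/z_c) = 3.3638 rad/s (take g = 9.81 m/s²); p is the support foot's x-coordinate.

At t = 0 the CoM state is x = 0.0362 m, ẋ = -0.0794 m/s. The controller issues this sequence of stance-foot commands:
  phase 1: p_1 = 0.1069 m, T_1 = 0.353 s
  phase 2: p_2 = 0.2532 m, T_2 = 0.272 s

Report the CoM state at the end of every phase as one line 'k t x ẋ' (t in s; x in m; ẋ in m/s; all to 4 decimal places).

phase 1: p=0.1069, T=0.353, ωT=1.187421, cosh=1.791811, sinh=1.486805; start (x,ẋ)=(0.036200, -0.079400) → end (x,ẋ)=(-0.054876, -0.495863)
phase 2: p=0.2532, T=0.272, ωT=0.914954, cosh=1.448597, sinh=1.048062; start (x,ẋ)=(-0.054876, -0.495863) → end (x,ẋ)=(-0.347574, -1.804418)

1 0.3530 -0.0549 -0.4959
2 0.6250 -0.3476 -1.8044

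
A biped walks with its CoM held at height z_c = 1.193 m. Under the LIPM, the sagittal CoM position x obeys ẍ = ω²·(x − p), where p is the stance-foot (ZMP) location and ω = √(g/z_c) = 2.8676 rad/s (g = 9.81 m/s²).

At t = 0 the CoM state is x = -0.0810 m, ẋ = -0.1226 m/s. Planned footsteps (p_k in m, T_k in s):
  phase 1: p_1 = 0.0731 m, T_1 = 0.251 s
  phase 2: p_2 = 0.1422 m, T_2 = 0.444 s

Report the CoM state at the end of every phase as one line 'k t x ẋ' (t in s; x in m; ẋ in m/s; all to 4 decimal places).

phase 1: p=0.0731, T=0.251, ωT=0.719768, cosh=1.270411, sinh=0.783545; start (x,ẋ)=(-0.081000, -0.122600) → end (x,ẋ)=(-0.156170, -0.501999)
phase 2: p=0.1422, T=0.444, ωT=1.273214, cosh=1.926124, sinh=1.646193; start (x,ẋ)=(-0.156170, -0.501999) → end (x,ẋ)=(-0.720677, -2.375402)

1 0.2510 -0.1562 -0.5020
2 0.6950 -0.7207 -2.3754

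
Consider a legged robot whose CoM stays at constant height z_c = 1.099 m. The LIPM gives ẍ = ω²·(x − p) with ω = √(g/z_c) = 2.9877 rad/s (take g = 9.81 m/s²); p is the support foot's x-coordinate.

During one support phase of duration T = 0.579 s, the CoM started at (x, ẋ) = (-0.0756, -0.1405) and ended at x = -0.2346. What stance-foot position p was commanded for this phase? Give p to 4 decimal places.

p = -0.0596

ωT = 2.9877·0.579 = 1.729878; cosh(ωT) = 2.908637, sinh(ωT) = 2.731331
x(T) = p + (x₀−p)·cosh(ωT) + (ẋ₀/ω)·sinh(ωT) ⇒ p·(1 − cosh) = x(T) − x₀·cosh − (ẋ₀/ω)·sinh
numerator   = -0.2346 − (-0.0756)·2.908637 − (-0.1405/2.9877)·2.731331 = 0.113737
denominator = 1 − 2.908637 = -1.908637
p = 0.113737 / -1.908637 = -0.0596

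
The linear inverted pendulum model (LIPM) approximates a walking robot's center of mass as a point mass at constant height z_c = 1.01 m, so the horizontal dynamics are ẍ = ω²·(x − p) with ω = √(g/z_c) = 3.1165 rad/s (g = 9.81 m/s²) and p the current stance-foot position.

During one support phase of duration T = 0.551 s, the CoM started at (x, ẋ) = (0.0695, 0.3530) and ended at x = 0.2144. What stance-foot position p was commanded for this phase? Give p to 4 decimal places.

p = 0.1550

ωT = 3.1165·0.551 = 1.717191; cosh(ωT) = 2.874218, sinh(ωT) = 2.694648
x(T) = p + (x₀−p)·cosh(ωT) + (ẋ₀/ω)·sinh(ωT) ⇒ p·(1 − cosh) = x(T) − x₀·cosh − (ẋ₀/ω)·sinh
numerator   = 0.2144 − (0.0695)·2.874218 − (0.3530/3.1165)·2.694648 = -0.290576
denominator = 1 − 2.874218 = -1.874218
p = -0.290576 / -1.874218 = 0.1550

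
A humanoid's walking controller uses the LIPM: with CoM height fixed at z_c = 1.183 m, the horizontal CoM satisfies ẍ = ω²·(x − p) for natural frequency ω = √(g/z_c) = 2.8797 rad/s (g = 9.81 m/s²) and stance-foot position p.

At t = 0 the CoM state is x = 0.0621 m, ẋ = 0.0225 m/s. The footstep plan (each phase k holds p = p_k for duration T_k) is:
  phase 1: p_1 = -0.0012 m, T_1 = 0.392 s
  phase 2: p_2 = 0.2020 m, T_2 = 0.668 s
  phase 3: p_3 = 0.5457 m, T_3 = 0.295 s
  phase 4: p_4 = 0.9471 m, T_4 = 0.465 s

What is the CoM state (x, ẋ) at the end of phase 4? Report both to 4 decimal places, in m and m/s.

phase 1: p=-0.0012, T=0.392, ωT=1.128842, cosh=1.707741, sinh=1.384334; start (x,ẋ)=(0.062100, 0.022500) → end (x,ẋ)=(0.117716, 0.290767)
phase 2: p=0.2020, T=0.668, ωT=1.923640, cosh=3.495952, sinh=3.349877; start (x,ẋ)=(0.117716, 0.290767) → end (x,ẋ)=(0.245590, 0.203454)
phase 3: p=0.5457, T=0.295, ωT=0.849511, cosh=1.383064, sinh=0.955440; start (x,ẋ)=(0.245590, 0.203454) → end (x,ẋ)=(0.198132, -0.544327)
phase 4: p=0.9471, T=0.465, ωT=1.339061, cosh=2.038774, sinh=1.776683; start (x,ẋ)=(0.198132, -0.544327) → end (x,ẋ)=(-0.915710, -4.941717)

x = -0.9157, ẋ = -4.9417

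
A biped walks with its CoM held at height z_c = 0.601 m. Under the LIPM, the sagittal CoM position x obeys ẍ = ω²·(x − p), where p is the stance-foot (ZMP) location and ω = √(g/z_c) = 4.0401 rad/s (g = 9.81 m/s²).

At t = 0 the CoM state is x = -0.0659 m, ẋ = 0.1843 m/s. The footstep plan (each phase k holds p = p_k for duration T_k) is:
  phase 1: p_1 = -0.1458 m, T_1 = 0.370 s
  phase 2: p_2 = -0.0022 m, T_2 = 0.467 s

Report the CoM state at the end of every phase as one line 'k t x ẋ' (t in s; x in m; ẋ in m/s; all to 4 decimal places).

phase 1: p=-0.1458, T=0.370, ωT=1.494837, cosh=2.341447, sinh=2.117162; start (x,ẋ)=(-0.065900, 0.184300) → end (x,ẋ)=(0.137862, 1.114957)
phase 2: p=-0.0022, T=0.467, ωT=1.886727, cosh=3.374652, sinh=3.223085; start (x,ẋ)=(0.137862, 1.114957) → end (x,ẋ)=(1.359943, 5.586418)

1 0.3700 0.1379 1.1150
2 0.8370 1.3599 5.5864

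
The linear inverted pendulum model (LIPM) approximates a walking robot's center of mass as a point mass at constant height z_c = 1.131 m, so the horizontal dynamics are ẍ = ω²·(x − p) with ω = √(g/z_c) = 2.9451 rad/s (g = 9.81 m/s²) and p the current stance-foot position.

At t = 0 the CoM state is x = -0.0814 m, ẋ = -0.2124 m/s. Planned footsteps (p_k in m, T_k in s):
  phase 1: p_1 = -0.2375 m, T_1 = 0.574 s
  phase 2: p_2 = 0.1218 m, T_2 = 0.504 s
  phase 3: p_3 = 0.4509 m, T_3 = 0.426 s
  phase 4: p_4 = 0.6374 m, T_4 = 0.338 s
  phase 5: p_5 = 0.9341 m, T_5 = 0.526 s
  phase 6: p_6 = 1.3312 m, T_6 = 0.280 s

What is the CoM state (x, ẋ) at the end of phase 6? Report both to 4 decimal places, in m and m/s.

phase 1: p=-0.2375, T=0.574, ωT=1.690487, cosh=2.803276, sinh=2.618847; start (x,ẋ)=(-0.081400, -0.212400) → end (x,ẋ)=(0.011221, 0.608547)
phase 2: p=0.1218, T=0.504, ωT=1.484330, cosh=2.319332, sinh=2.092678; start (x,ẋ)=(0.011221, 0.608547) → end (x,ẋ)=(0.297741, 0.729906)
phase 3: p=0.4509, T=0.426, ωT=1.254613, cosh=1.895833, sinh=1.610647; start (x,ẋ)=(0.297741, 0.729906) → end (x,ẋ)=(0.559714, 0.657266)
phase 4: p=0.6374, T=0.338, ωT=0.995444, cosh=1.537742, sinh=1.168183; start (x,ẋ)=(0.559714, 0.657266) → end (x,ẋ)=(0.778645, 0.743432)
phase 5: p=0.9341, T=0.526, ωT=1.549123, cosh=2.459886, sinh=2.247452; start (x,ẋ)=(0.778645, 0.743432) → end (x,ẋ)=(1.119024, 0.799808)
phase 6: p=1.3312, T=0.280, ωT=0.824628, cosh=1.359715, sinh=0.921317; start (x,ẋ)=(1.119024, 0.799808) → end (x,ẋ)=(1.292905, 0.511797)

x = 1.2929, ẋ = 0.5118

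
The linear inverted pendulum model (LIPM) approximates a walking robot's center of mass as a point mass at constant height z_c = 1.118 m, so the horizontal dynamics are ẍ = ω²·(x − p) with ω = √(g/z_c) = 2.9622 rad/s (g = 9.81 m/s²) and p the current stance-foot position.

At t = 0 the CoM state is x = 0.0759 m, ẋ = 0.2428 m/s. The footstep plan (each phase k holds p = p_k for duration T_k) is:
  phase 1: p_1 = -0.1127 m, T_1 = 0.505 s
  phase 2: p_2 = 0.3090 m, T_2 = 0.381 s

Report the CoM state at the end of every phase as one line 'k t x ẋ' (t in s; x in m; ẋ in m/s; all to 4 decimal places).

phase 1: p=-0.1127, T=0.505, ωT=1.495911, cosh=2.343723, sinh=2.119678; start (x,ẋ)=(0.075900, 0.242800) → end (x,ẋ)=(0.503068, 1.753258)
phase 2: p=0.3090, T=0.381, ωT=1.128598, cosh=1.707403, sinh=1.383917; start (x,ẋ)=(0.503068, 1.753258) → end (x,ẋ)=(1.459461, 3.789088)

1 0.5050 0.5031 1.7533
2 0.8860 1.4595 3.7891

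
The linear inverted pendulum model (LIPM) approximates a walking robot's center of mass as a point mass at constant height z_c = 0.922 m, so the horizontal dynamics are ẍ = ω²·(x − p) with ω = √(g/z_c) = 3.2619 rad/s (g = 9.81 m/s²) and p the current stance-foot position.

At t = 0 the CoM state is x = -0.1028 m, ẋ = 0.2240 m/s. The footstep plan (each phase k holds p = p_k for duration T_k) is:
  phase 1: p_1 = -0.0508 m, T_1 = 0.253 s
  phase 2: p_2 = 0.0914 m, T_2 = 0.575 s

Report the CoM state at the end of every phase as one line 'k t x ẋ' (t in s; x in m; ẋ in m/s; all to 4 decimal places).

phase 1: p=-0.0508, T=0.253, ωT=0.825261, cosh=1.360298, sinh=0.922177; start (x,ẋ)=(-0.102800, 0.224000) → end (x,ẋ)=(-0.058208, 0.148288)
phase 2: p=0.0914, T=0.575, ωT=1.875592, cosh=3.338974, sinh=3.185710; start (x,ẋ)=(-0.058208, 0.148288) → end (x,ẋ)=(-0.263313, -1.059517)

1 0.2530 -0.0582 0.1483
2 0.8280 -0.2633 -1.0595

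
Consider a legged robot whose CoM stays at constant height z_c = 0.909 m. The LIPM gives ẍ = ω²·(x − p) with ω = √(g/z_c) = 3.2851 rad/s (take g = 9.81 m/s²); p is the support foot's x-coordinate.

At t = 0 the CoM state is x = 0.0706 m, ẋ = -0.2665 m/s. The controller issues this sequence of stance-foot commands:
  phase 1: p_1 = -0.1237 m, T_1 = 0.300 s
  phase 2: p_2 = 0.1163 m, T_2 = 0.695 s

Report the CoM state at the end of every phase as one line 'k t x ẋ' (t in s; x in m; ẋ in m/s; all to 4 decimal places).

phase 1: p=-0.1237, T=0.300, ωT=0.985530, cosh=1.526236, sinh=1.152995; start (x,ẋ)=(0.070600, -0.266500) → end (x,ẋ)=(0.079312, 0.329209)
phase 2: p=0.1163, T=0.695, ωT=2.283144, cosh=4.954717, sinh=4.852754; start (x,ẋ)=(0.079312, 0.329209) → end (x,ẋ)=(0.419344, 1.041488)

1 0.3000 0.0793 0.3292
2 0.9950 0.4193 1.0415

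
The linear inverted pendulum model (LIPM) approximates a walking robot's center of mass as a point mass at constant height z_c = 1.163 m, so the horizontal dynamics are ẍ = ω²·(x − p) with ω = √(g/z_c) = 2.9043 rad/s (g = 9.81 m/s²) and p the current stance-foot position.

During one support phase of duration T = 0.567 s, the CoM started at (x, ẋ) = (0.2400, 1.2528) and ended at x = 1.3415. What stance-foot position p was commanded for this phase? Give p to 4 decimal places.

p = 0.2260

ωT = 2.9043·0.567 = 1.646738; cosh(ωT) = 2.691350, sinh(ωT) = 2.498673
x(T) = p + (x₀−p)·cosh(ωT) + (ẋ₀/ω)·sinh(ωT) ⇒ p·(1 − cosh) = x(T) − x₀·cosh − (ẋ₀/ω)·sinh
numerator   = 1.3415 − (0.2400)·2.691350 − (1.2528/2.9043)·2.498673 = -0.382252
denominator = 1 − 2.691350 = -1.691350
p = -0.382252 / -1.691350 = 0.2260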